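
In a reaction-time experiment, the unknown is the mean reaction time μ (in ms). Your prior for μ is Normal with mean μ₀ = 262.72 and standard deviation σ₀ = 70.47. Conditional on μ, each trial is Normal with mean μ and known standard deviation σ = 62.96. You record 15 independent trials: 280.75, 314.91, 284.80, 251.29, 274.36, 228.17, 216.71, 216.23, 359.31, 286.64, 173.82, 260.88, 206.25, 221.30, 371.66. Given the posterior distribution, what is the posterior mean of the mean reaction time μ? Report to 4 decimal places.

For Normal data with known variance σ², a Normal(μ₀, σ₀²) prior on μ is conjugate. Posterior precision = 1/σ₀² + n/σ²; posterior mean is the precision-weighted average of μ₀ and x̄.
Σxᵢ = 280.75 + 314.91 + 284.80 + 251.29 + 274.36 + 228.17 + 216.71 + 216.23 + 359.31 + 286.64 + 173.82 + 260.88 + 206.25 + 221.30 + 371.66 = 3947.08, so n·x̄ = 3947.08.
σ₀² = 70.47² = 4966.0209, σ² = 62.96² = 3963.9616; σ² + n·σ₀² = 3963.9616 + 15·4966.0209 = 78454.2751.
Posterior mean = (μ₀/σ₀² + n·x̄/σ²)/(1/σ₀² + n/σ²) = (σ²·μ₀ + σ₀²·n·x̄)/(σ² + n·σ₀²) = (3963.9616·262.72 + 4966.0209·3947.08)/78454.2751 = 20642693.765524/78454.2751 = 263.1175.

263.1175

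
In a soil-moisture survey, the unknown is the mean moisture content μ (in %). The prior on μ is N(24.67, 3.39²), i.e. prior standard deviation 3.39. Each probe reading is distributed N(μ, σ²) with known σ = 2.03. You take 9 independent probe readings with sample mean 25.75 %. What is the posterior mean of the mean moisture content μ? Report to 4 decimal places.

For Normal data with known variance σ², a Normal(μ₀, σ₀²) prior on μ is conjugate. Posterior precision = 1/σ₀² + n/σ²; posterior mean is the precision-weighted average of μ₀ and x̄.
n·x̄ = 9·25.75 = 231.75.
σ₀² = 3.39² = 11.4921, σ² = 2.03² = 4.1209; σ² + n·σ₀² = 4.1209 + 9·11.4921 = 107.5498.
Posterior mean = (μ₀/σ₀² + n·x̄/σ²)/(1/σ₀² + n/σ²) = (σ²·μ₀ + σ₀²·n·x̄)/(σ² + n·σ₀²) = (4.1209·24.67 + 11.4921·231.75)/107.5498 = 2764.956778/107.5498 = 25.7086.

25.7086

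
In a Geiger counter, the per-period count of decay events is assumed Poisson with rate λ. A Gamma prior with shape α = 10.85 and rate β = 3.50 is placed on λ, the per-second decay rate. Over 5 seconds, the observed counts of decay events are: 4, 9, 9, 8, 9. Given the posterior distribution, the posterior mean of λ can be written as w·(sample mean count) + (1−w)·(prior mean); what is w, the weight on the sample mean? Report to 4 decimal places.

0.5882

With a Gamma(shape α, rate β) prior, the Poisson likelihood is conjugate: the posterior is Gamma(α + ΣXᵢ, β + n).
Posterior mean = (α₀+S)/(β₀+n) = [n/(β₀+n)]·(S/n) + [β₀/(β₀+n)]·(α₀/β₀), so only n and β₀ enter the weight.
Weight on data w = n/(β₀+n) = 5/(3.50+5) = 5/8.50 = 0.5882.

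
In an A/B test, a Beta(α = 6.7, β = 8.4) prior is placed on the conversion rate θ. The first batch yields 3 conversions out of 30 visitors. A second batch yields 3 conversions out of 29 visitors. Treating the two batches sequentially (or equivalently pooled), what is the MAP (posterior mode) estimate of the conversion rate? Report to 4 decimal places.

0.1623

The Beta prior is conjugate to a Binomial/Bernoulli likelihood; the update adds successes to α and failures to β.
After batch 1: Beta(6.7+3, 8.4+27) = Beta(9.7, 35.4).
After batch 2: Beta(9.7+3, 35.4+26) = Beta(12.7, 61.4).
Mode of Beta(a,b) for a,b>1 is (a−1)/(a+b−2) = 11.7/72.1 = 0.1623.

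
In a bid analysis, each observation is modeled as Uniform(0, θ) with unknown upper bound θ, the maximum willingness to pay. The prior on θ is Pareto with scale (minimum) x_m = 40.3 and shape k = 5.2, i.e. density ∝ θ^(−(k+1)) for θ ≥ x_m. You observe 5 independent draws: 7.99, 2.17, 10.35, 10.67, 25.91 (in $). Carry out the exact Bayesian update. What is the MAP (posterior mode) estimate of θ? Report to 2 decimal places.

40.30

A Pareto(scale x_m, shape k) prior on the upper bound θ of Uniform(0, θ) is conjugate: posterior is Pareto(max(x_m, max xᵢ), k + n).
Sample maximum = 25.91; prior scale x_m = 40.3 → posterior scale = max = 40.30.
Posterior shape = 5.2 + 5 = 10.2.
The Pareto density is decreasing on [x_m, ∞), so the mode is x_m = 40.30.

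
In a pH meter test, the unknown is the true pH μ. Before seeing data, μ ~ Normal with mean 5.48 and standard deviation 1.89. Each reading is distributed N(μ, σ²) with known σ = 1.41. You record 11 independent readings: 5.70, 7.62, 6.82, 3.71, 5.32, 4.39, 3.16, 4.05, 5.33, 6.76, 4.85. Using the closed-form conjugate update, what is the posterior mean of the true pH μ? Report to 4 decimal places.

5.2576

For Normal data with known variance σ², a Normal(μ₀, σ₀²) prior on μ is conjugate. Posterior precision = 1/σ₀² + n/σ²; posterior mean is the precision-weighted average of μ₀ and x̄.
Σxᵢ = 5.70 + 7.62 + 6.82 + 3.71 + 5.32 + 4.39 + 3.16 + 4.05 + 5.33 + 6.76 + 4.85 = 57.71, so n·x̄ = 57.71.
σ₀² = 1.89² = 3.5721, σ² = 1.41² = 1.9881; σ² + n·σ₀² = 1.9881 + 11·3.5721 = 41.2812.
Posterior mean = (μ₀/σ₀² + n·x̄/σ²)/(1/σ₀² + n/σ²) = (σ²·μ₀ + σ₀²·n·x̄)/(σ² + n·σ₀²) = (1.9881·5.48 + 3.5721·57.71)/41.2812 = 217.040679/41.2812 = 5.2576.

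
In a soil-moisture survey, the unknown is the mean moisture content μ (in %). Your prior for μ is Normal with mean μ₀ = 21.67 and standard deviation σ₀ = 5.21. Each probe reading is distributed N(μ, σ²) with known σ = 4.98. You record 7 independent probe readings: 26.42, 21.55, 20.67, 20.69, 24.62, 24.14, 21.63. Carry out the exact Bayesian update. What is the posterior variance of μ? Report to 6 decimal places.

3.133873

For Normal data with known variance σ², a Normal(μ₀, σ₀²) prior on μ is conjugate. Posterior precision = 1/σ₀² + n/σ²; posterior mean is the precision-weighted average of μ₀ and x̄.
σ₀² = 5.21² = 27.1441, σ² = 4.98² = 24.8004; σ² + n·σ₀² = 24.8004 + 7·27.1441 = 214.8091.
Posterior precision = 1/σ₀² + n/σ² = 1/27.1441 + 7/24.8004 = (σ² + n·σ₀²)/(σ₀²σ²) = 214.8091/(27.1441·24.8004); posterior variance σₙ² = σ₀²σ²/(σ² + n·σ₀²) = 27.1441·24.8004/214.8091 = 3.133873.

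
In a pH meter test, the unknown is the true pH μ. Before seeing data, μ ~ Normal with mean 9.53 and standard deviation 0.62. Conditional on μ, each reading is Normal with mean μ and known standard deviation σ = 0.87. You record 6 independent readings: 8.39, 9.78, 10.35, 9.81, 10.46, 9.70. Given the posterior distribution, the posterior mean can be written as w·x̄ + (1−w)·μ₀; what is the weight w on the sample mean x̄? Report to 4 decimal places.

For Normal data with known variance σ², a Normal(μ₀, σ₀²) prior on μ is conjugate. Posterior precision = 1/σ₀² + n/σ²; posterior mean is the precision-weighted average of μ₀ and x̄.
σ₀² = 0.62² = 0.3844, σ² = 0.87² = 0.7569. Prior precision 1/σ₀² = 1/0.3844; data precision n/σ² = 6/0.7569.
w = (n/σ²)/(1/σ₀² + n/σ²) = n·σ₀²/(σ² + n·σ₀²) = 6·0.3844/(0.7569 + 6·0.3844) = 2.3064/3.0633 = 0.7529.

0.7529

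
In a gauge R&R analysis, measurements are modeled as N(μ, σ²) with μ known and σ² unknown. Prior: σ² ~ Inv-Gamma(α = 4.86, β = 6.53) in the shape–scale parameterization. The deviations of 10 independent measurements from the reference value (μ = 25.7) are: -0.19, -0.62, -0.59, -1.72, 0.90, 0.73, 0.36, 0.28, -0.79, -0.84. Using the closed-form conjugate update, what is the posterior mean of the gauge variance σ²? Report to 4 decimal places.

1.1099

With known mean μ and an Inverse-Gamma(α, β) prior on σ², the Normal likelihood is conjugate: posterior is Inv-Gamma(α + n/2, β + Σ(xᵢ−μ)²/2).
Σ(xᵢ−μ)² = (-0.19)² + (-0.62)² + (-0.59)² + (-1.72)² + (0.90)² + (0.73)² + (0.36)² + (0.28)² + (-0.79)² + (-0.84)² = 6.6076.
Posterior: Inv-Gamma(4.86 + 10/2, 6.53 + 6.6076/2) = Inv-Gamma(9.86, 9.83380).
E[σ²|data] = β/(α−1) = 9.83380/8.86 = 1.1099.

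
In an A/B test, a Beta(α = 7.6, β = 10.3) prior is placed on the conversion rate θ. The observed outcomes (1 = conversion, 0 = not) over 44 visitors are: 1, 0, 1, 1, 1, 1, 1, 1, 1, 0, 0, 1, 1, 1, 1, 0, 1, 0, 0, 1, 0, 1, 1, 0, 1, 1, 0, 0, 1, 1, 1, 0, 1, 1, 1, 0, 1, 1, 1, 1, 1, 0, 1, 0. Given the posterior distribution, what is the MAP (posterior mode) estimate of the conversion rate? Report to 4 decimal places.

The Beta prior is conjugate to a Binomial/Bernoulli likelihood; the update adds successes to α and failures to β.
Posterior: Beta(α+k, β+n−k) = Beta(7.6+30, 10.3+14) = Beta(37.6, 24.3).
Mode of Beta(a,b) for a,b>1 is (a−1)/(a+b−2) = 36.6/59.9 = 0.6110.

0.6110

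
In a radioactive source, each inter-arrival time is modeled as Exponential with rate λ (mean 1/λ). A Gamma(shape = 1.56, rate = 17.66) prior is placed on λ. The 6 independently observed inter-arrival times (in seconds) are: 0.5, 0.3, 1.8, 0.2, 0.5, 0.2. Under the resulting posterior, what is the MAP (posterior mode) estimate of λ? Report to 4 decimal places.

0.3100

With a Gamma(shape α, rate β) prior on the exponential rate λ, the posterior after n observations with total T = Σxᵢ is Gamma(α+n, β+T).
Sum of observations T = 3.5 seconds; n = 6.
Posterior: Gamma(1.56+6, 17.66+3.5) = Gamma(7.56, 21.16).
Mode = (α−1)/β = 0.3100.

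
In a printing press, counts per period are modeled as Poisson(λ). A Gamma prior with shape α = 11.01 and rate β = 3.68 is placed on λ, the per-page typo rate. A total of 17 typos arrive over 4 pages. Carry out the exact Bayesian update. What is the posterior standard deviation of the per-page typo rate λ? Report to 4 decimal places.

0.6891

With a Gamma(shape α, rate β) prior, the Poisson likelihood is conjugate: the posterior is Gamma(α + ΣXᵢ, β + n).
Posterior: Gamma(α+S, β+n) = Gamma(11.01+17, 3.68+4) = Gamma(28.01, 7.68).
SD = √α/β = √28.01/7.68 = 0.6891.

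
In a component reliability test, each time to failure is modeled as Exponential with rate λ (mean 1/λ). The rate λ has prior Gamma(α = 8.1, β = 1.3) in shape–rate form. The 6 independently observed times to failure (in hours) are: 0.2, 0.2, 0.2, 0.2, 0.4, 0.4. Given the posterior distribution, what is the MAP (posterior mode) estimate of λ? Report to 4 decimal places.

4.5172

With a Gamma(shape α, rate β) prior on the exponential rate λ, the posterior after n observations with total T = Σxᵢ is Gamma(α+n, β+T).
Sum of observations T = 1.6 hours; n = 6.
Posterior: Gamma(8.1+6, 1.3+1.6) = Gamma(14.1, 2.9).
Mode = (α−1)/β = 4.5172.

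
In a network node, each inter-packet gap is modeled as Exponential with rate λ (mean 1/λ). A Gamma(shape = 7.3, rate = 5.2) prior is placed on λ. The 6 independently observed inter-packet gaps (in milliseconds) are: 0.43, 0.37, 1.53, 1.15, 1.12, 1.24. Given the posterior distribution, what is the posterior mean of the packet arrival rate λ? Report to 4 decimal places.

1.2047

With a Gamma(shape α, rate β) prior on the exponential rate λ, the posterior after n observations with total T = Σxᵢ is Gamma(α+n, β+T).
Sum of observations T = 5.84 milliseconds; n = 6.
Posterior: Gamma(7.3+6, 5.2+5.84) = Gamma(13.3, 11.04).
Posterior mean of λ = α/β = 13.3/11.04 = 1.2047.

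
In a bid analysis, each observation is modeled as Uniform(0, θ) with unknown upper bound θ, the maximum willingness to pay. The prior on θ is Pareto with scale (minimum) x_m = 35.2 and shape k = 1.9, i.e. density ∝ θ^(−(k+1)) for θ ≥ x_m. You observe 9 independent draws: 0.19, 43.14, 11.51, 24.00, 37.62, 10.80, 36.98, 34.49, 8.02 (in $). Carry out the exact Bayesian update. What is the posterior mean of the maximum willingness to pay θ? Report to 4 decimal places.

47.4976

A Pareto(scale x_m, shape k) prior on the upper bound θ of Uniform(0, θ) is conjugate: posterior is Pareto(max(x_m, max xᵢ), k + n).
Sample maximum = 43.14; prior scale x_m = 35.2 → posterior scale = max = 43.14.
Posterior shape = 1.9 + 9 = 10.9.
E[θ|data] = k·x_m/(k−1) = 10.9·43.14/9.9 = 47.4976.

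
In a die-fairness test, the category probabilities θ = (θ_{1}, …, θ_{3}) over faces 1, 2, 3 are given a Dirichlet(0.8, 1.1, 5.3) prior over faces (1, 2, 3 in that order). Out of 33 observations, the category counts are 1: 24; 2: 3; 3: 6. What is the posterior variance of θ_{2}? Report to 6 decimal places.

The Dirichlet prior is conjugate to the Multinomial likelihood: each posterior αⱼ = prior αⱼ + observed count nⱼ.
Posterior concentration: (24.8, 4.1, 11.3), total = 40.2.
Var[θ_j] = α_j(Σα−α_j)/((Σα)²(Σα+1)) = 4.1·36.1/(40.2²·41.2) = 0.002223.

0.002223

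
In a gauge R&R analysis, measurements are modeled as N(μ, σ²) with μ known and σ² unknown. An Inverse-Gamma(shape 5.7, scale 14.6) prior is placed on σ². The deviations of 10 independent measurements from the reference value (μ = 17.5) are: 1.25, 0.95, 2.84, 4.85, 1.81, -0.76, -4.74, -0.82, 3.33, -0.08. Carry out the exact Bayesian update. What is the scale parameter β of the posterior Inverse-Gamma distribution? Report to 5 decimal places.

50.67105

With known mean μ and an Inverse-Gamma(α, β) prior on σ², the Normal likelihood is conjugate: posterior is Inv-Gamma(α + n/2, β + Σ(xᵢ−μ)²/2).
Σ(xᵢ−μ)² = (1.25)² + (0.95)² + (2.84)² + (4.85)² + (1.81)² + (-0.76)² + (-4.74)² + (-0.82)² + (3.33)² + (-0.08)² = 72.1421.
Posterior: Inv-Gamma(5.7 + 10/2, 14.6 + 72.1421/2) = Inv-Gamma(10.70, 50.67105).
Posterior β = 50.67105.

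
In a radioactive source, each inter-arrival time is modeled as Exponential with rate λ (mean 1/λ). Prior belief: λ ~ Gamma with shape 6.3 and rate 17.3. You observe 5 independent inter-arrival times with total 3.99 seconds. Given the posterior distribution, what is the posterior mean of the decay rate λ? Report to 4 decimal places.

With a Gamma(shape α, rate β) prior on the exponential rate λ, the posterior after n observations with total T = Σxᵢ is Gamma(α+n, β+T).
Posterior: Gamma(6.3+5, 17.3+3.99) = Gamma(11.3, 21.29).
Posterior mean of λ = α/β = 11.3/21.29 = 0.5308.

0.5308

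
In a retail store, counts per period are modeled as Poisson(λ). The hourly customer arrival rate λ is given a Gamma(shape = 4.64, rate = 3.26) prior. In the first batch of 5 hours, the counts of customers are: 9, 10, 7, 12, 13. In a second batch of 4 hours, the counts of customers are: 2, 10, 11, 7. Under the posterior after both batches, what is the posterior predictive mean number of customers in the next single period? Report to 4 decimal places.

6.9853

With a Gamma(shape α, rate β) prior, the Poisson likelihood is conjugate: the posterior is Gamma(α + ΣXᵢ, β + n).
Batch 1: sum of counts S = 51 over n = 5 hours.
After batch 1: Gamma(α+S, β+n) = Gamma(4.64+51, 3.26+5) = Gamma(55.64, 8.26).
Batch 2: sum of counts S = 30 over n = 4 hours.
After batch 2: Gamma(α+S, β+n) = Gamma(55.64+30, 8.26+4) = Gamma(85.64, 12.26).
The predictive distribution for one future period is NegBinom with mean α/β = 6.9853.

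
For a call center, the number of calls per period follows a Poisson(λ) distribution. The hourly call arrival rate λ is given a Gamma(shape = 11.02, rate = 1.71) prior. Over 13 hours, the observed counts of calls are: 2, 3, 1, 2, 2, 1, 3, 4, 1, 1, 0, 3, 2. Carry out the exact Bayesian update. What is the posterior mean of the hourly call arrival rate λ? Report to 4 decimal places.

2.4487

With a Gamma(shape α, rate β) prior, the Poisson likelihood is conjugate: the posterior is Gamma(α + ΣXᵢ, β + n).
Sum of counts S = 25 over n = 13 hours.
Posterior: Gamma(α+S, β+n) = Gamma(11.02+25, 1.71+13) = Gamma(36.02, 14.71).
Posterior mean = α/β = 36.02/14.71 = 2.4487.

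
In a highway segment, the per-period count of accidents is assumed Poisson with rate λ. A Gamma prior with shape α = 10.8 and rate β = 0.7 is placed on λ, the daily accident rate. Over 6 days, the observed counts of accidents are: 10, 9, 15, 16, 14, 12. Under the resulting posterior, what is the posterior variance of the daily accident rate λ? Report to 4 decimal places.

With a Gamma(shape α, rate β) prior, the Poisson likelihood is conjugate: the posterior is Gamma(α + ΣXᵢ, β + n).
Sum of counts S = 76 over n = 6 days.
Posterior: Gamma(α+S, β+n) = Gamma(10.8+76, 0.7+6) = Gamma(86.8, 6.7).
Var = α/β² = 86.8/6.7² = 1.9336.

1.9336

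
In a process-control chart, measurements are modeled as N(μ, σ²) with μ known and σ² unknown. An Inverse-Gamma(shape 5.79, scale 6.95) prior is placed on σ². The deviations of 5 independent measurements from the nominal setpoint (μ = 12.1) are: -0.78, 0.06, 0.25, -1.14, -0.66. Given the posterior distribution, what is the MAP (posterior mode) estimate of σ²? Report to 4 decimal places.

0.8778

With known mean μ and an Inverse-Gamma(α, β) prior on σ², the Normal likelihood is conjugate: posterior is Inv-Gamma(α + n/2, β + Σ(xᵢ−μ)²/2).
Σ(xᵢ−μ)² = (-0.78)² + (0.06)² + (0.25)² + (-1.14)² + (-0.66)² = 2.4097.
Posterior: Inv-Gamma(5.79 + 5/2, 6.95 + 2.4097/2) = Inv-Gamma(8.29, 8.15485).
Mode = β/(α+1) = 8.15485/9.29 = 0.8778.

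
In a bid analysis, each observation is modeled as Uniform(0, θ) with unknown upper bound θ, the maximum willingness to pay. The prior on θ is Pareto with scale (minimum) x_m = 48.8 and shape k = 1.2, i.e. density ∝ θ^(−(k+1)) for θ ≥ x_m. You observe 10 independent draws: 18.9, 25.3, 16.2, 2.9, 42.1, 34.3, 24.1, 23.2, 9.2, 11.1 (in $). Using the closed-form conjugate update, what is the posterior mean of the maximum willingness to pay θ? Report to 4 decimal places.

A Pareto(scale x_m, shape k) prior on the upper bound θ of Uniform(0, θ) is conjugate: posterior is Pareto(max(x_m, max xᵢ), k + n).
Sample maximum = 42.1; prior scale x_m = 48.8 → posterior scale = max = 48.8.
Posterior shape = 1.2 + 10 = 11.2.
E[θ|data] = k·x_m/(k−1) = 11.2·48.8/10.2 = 53.5843.

53.5843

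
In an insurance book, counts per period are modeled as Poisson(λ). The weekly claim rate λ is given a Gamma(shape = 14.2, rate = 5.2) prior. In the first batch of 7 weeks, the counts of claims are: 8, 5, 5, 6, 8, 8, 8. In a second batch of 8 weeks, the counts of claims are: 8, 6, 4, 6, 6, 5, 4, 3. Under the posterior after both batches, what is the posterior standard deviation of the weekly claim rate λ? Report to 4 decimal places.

With a Gamma(shape α, rate β) prior, the Poisson likelihood is conjugate: the posterior is Gamma(α + ΣXᵢ, β + n).
Batch 1: sum of counts S = 48 over n = 7 weeks.
After batch 1: Gamma(α+S, β+n) = Gamma(14.2+48, 5.2+7) = Gamma(62.2, 12.2).
Batch 2: sum of counts S = 42 over n = 8 weeks.
After batch 2: Gamma(α+S, β+n) = Gamma(62.2+42, 12.2+8) = Gamma(104.2, 20.2).
SD = √α/β = √104.2/20.2 = 0.5053.

0.5053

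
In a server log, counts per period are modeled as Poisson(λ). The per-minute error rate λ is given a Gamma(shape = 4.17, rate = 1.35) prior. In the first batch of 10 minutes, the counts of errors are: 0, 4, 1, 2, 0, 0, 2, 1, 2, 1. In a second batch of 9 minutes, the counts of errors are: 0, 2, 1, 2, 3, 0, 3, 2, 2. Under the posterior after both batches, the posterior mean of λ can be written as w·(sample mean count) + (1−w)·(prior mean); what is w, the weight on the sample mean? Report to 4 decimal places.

0.9337

With a Gamma(shape α, rate β) prior, the Poisson likelihood is conjugate: the posterior is Gamma(α + ΣXᵢ, β + n).
Total number of minutes: n = 10 + 9 = 19.
Posterior mean = (α₀+S)/(β₀+n) = [n/(β₀+n)]·(S/n) + [β₀/(β₀+n)]·(α₀/β₀), so only n and β₀ enter the weight.
Weight on data w = n/(β₀+n) = 19/(1.35+19) = 19/20.35 = 0.9337.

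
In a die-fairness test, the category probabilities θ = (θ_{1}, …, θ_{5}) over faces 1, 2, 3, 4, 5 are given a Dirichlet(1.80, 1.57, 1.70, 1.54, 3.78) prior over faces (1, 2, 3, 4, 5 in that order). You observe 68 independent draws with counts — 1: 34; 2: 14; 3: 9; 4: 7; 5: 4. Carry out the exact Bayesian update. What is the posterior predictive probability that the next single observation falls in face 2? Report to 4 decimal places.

The Dirichlet prior is conjugate to the Multinomial likelihood: each posterior αⱼ = prior αⱼ + observed count nⱼ.
Posterior concentration: (35.80, 15.57, 10.70, 8.54, 7.78), total = 78.39.
P(next = 2 | data) = α_{2}/Σα = 0.1986.

0.1986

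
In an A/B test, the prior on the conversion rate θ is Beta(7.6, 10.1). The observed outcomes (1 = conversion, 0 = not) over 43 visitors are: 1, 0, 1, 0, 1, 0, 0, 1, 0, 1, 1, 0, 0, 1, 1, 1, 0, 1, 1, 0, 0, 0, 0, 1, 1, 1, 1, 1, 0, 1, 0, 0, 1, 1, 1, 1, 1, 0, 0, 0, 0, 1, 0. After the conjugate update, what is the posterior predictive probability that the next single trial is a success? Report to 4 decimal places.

The Beta prior is conjugate to a Binomial/Bernoulli likelihood; the update adds successes to α and failures to β.
Posterior: Beta(α+k, β+n−k) = Beta(7.6+23, 10.1+20) = Beta(30.6, 30.1).
For a single future Bernoulli trial, P(success | data) = α/(α+β) = 0.5041.

0.5041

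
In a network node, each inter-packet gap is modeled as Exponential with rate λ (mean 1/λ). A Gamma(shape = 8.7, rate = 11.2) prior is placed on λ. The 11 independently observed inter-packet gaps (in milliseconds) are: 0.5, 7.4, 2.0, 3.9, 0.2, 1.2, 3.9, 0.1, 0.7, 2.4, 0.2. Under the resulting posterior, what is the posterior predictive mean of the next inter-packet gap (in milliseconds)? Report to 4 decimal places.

With a Gamma(shape α, rate β) prior on the exponential rate λ, the posterior after n observations with total T = Σxᵢ is Gamma(α+n, β+T).
Sum of observations T = 22.5 milliseconds; n = 11.
Posterior: Gamma(8.7+11, 11.2+22.5) = Gamma(19.7, 33.7).
The predictive distribution for the next observation is Lomax; its mean is β/(α−1) = 33.7/18.7 = 1.8021.

1.8021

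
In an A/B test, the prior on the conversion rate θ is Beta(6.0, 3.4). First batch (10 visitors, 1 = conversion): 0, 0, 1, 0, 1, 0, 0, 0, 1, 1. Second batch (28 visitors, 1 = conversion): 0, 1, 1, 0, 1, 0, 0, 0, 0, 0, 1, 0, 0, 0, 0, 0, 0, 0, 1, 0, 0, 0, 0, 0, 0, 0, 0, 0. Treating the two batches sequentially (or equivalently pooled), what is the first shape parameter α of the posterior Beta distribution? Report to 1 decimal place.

15.0

The Beta prior is conjugate to a Binomial/Bernoulli likelihood; the update adds successes to α and failures to β.
After batch 1: Beta(6.0+4, 3.4+6) = Beta(10.0, 9.4).
After batch 2: Beta(10.0+5, 9.4+23) = Beta(15.0, 32.4).
Posterior α = 15.0.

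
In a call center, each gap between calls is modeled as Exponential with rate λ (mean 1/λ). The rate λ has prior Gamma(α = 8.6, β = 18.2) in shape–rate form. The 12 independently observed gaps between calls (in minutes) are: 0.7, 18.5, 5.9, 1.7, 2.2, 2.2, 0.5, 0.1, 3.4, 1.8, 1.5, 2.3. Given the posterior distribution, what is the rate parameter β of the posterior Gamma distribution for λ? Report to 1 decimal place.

59.0

With a Gamma(shape α, rate β) prior on the exponential rate λ, the posterior after n observations with total T = Σxᵢ is Gamma(α+n, β+T).
Sum of observations T = 40.8 minutes; n = 12.
Posterior: Gamma(8.6+12, 18.2+40.8) = Gamma(20.6, 59.0).
Posterior β = 59.0.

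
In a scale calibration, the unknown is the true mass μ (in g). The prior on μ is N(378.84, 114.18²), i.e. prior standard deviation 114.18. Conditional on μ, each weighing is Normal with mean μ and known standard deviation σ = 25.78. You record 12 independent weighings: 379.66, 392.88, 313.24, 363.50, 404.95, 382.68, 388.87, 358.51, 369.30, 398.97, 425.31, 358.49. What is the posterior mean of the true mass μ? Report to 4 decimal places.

378.0334

For Normal data with known variance σ², a Normal(μ₀, σ₀²) prior on μ is conjugate. Posterior precision = 1/σ₀² + n/σ²; posterior mean is the precision-weighted average of μ₀ and x̄.
Σxᵢ = 379.66 + 392.88 + 313.24 + 363.50 + 404.95 + 382.68 + 388.87 + 358.51 + 369.30 + 398.97 + 425.31 + 358.49 = 4536.36, so n·x̄ = 4536.36.
σ₀² = 114.18² = 13037.0724, σ² = 25.78² = 664.6084; σ² + n·σ₀² = 664.6084 + 12·13037.0724 = 157109.4772.
Posterior mean = (μ₀/σ₀² + n·x̄/σ²)/(1/σ₀² + n/σ²) = (σ²·μ₀ + σ₀²·n·x̄)/(σ² + n·σ₀²) = (664.6084·378.84 + 13037.0724·4536.36)/157109.4772 = 59392633.99872/157109.4772 = 378.0334.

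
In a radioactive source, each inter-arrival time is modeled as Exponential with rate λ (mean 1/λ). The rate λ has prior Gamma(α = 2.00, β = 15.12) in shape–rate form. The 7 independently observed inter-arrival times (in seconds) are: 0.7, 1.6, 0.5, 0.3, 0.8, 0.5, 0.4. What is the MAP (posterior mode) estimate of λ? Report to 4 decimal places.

With a Gamma(shape α, rate β) prior on the exponential rate λ, the posterior after n observations with total T = Σxᵢ is Gamma(α+n, β+T).
Sum of observations T = 4.8 seconds; n = 7.
Posterior: Gamma(2.00+7, 15.12+4.8) = Gamma(9.00, 19.92).
Mode = (α−1)/β = 0.4016.

0.4016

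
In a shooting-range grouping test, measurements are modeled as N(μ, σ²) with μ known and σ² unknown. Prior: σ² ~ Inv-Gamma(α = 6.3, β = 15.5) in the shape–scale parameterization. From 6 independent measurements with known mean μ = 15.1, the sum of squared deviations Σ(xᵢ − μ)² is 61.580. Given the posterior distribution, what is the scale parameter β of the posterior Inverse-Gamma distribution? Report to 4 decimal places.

With known mean μ and an Inverse-Gamma(α, β) prior on σ², the Normal likelihood is conjugate: posterior is Inv-Gamma(α + n/2, β + Σ(xᵢ−μ)²/2).
Posterior: Inv-Gamma(6.3 + 6/2, 15.5 + 61.580/2) = Inv-Gamma(9.30, 46.2900).
Posterior β = 46.2900.

46.2900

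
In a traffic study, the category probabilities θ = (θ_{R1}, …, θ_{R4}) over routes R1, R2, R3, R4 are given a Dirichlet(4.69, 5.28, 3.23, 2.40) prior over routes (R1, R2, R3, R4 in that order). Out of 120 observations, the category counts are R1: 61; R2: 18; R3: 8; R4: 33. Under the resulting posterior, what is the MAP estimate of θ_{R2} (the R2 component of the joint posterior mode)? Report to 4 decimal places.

The Dirichlet prior is conjugate to the Multinomial likelihood: each posterior αⱼ = prior αⱼ + observed count nⱼ.
Posterior concentration: (65.69, 23.28, 11.23, 35.40), total = 135.60.
Joint mode component: (α_{R2}−1)/(Σα−K) = 22.28/131.60 = 0.1693.

0.1693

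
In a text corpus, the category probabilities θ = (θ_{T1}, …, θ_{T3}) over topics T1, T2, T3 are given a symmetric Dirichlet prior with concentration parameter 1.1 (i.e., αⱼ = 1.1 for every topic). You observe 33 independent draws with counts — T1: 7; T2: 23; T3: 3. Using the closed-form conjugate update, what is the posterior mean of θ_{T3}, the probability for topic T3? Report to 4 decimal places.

The Dirichlet prior is conjugate to the Multinomial likelihood: each posterior αⱼ = prior αⱼ + observed count nⱼ.
Posterior concentration: (8.1, 24.1, 4.1), total = 36.3.
E[θ_{T3}|data] = α_{T3}/Σα = 4.1/36.3 = 0.1129.

0.1129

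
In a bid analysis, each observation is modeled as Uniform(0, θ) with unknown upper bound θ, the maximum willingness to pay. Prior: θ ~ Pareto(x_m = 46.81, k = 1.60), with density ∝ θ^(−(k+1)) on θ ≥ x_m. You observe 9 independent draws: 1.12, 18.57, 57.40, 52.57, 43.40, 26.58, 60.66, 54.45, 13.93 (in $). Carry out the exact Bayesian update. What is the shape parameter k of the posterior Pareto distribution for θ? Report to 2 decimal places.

10.60

A Pareto(scale x_m, shape k) prior on the upper bound θ of Uniform(0, θ) is conjugate: posterior is Pareto(max(x_m, max xᵢ), k + n).
Sample maximum = 60.66; prior scale x_m = 46.81 → posterior scale = max = 60.66.
Posterior shape = 1.60 + 9 = 10.60.
Posterior shape k = 10.60.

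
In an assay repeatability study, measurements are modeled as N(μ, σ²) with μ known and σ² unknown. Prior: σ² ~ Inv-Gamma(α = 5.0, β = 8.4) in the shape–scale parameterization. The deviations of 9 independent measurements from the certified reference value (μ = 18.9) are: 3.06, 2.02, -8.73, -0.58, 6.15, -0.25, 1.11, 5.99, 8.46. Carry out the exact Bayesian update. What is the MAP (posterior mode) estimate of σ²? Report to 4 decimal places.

With known mean μ and an Inverse-Gamma(α, β) prior on σ², the Normal likelihood is conjugate: posterior is Inv-Gamma(α + n/2, β + Σ(xᵢ−μ)²/2).
Σ(xᵢ−μ)² = (3.06)² + (2.02)² + (-8.73)² + (-0.58)² + (6.15)² + (-0.25)² + (1.11)² + (5.99)² + (8.46)² = 236.5621.
Posterior: Inv-Gamma(5.0 + 9/2, 8.4 + 236.5621/2) = Inv-Gamma(9.50, 126.68105).
Mode = β/(α+1) = 126.68105/10.50 = 12.0649.

12.0649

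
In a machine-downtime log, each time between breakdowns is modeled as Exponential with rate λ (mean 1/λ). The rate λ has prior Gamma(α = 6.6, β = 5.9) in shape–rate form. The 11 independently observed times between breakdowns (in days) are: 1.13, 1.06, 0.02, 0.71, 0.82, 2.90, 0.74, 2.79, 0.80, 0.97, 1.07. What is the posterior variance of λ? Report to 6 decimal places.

0.049219

With a Gamma(shape α, rate β) prior on the exponential rate λ, the posterior after n observations with total T = Σxᵢ is Gamma(α+n, β+T).
Sum of observations T = 13.01 days; n = 11.
Posterior: Gamma(6.6+11, 5.9+13.01) = Gamma(17.6, 18.91).
Var = α/β² = 0.049219.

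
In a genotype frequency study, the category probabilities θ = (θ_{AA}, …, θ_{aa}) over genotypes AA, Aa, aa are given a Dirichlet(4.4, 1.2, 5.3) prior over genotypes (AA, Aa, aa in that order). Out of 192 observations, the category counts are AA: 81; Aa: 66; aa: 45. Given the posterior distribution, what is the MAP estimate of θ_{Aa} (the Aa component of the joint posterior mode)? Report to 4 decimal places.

The Dirichlet prior is conjugate to the Multinomial likelihood: each posterior αⱼ = prior αⱼ + observed count nⱼ.
Posterior concentration: (85.4, 67.2, 50.3), total = 202.9.
Joint mode component: (α_{Aa}−1)/(Σα−K) = 66.2/199.9 = 0.3312.

0.3312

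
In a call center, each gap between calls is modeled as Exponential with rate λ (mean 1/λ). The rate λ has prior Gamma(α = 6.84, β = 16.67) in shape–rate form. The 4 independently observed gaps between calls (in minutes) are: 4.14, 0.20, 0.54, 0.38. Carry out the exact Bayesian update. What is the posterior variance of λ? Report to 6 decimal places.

0.022540

With a Gamma(shape α, rate β) prior on the exponential rate λ, the posterior after n observations with total T = Σxᵢ is Gamma(α+n, β+T).
Sum of observations T = 5.26 minutes; n = 4.
Posterior: Gamma(6.84+4, 16.67+5.26) = Gamma(10.84, 21.93).
Var = α/β² = 0.022540.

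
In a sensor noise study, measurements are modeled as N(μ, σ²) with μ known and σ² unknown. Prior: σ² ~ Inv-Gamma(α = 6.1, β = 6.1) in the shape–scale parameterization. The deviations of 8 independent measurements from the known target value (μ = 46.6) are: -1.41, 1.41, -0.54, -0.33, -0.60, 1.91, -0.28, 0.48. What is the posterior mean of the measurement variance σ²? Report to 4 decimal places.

1.1480

With known mean μ and an Inverse-Gamma(α, β) prior on σ², the Normal likelihood is conjugate: posterior is Inv-Gamma(α + n/2, β + Σ(xᵢ−μ)²/2).
Σ(xᵢ−μ)² = (-1.41)² + (1.41)² + (-0.54)² + (-0.33)² + (-0.60)² + (1.91)² + (-0.28)² + (0.48)² = 8.6936.
Posterior: Inv-Gamma(6.1 + 8/2, 6.1 + 8.6936/2) = Inv-Gamma(10.10, 10.44680).
E[σ²|data] = β/(α−1) = 10.44680/9.10 = 1.1480.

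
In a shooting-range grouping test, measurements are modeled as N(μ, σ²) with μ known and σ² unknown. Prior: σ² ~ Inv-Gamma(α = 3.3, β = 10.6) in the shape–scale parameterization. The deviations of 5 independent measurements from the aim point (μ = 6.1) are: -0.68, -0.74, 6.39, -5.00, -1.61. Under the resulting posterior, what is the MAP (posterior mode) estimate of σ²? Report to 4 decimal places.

6.6643

With known mean μ and an Inverse-Gamma(α, β) prior on σ², the Normal likelihood is conjugate: posterior is Inv-Gamma(α + n/2, β + Σ(xᵢ−μ)²/2).
Σ(xᵢ−μ)² = (-0.68)² + (-0.74)² + (6.39)² + (-5.00)² + (-1.61)² = 69.4342.
Posterior: Inv-Gamma(3.3 + 5/2, 10.6 + 69.4342/2) = Inv-Gamma(5.80, 45.31710).
Mode = β/(α+1) = 45.31710/6.80 = 6.6643.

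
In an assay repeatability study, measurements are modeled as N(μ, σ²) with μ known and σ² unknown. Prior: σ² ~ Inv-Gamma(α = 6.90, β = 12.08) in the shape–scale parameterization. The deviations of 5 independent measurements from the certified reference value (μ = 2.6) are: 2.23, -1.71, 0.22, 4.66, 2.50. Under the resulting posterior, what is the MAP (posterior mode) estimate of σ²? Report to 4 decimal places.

With known mean μ and an Inverse-Gamma(α, β) prior on σ², the Normal likelihood is conjugate: posterior is Inv-Gamma(α + n/2, β + Σ(xᵢ−μ)²/2).
Σ(xᵢ−μ)² = (2.23)² + (-1.71)² + (0.22)² + (4.66)² + (2.50)² = 35.9110.
Posterior: Inv-Gamma(6.90 + 5/2, 12.08 + 35.9110/2) = Inv-Gamma(9.40, 30.03550).
Mode = β/(α+1) = 30.03550/10.40 = 2.8880.

2.8880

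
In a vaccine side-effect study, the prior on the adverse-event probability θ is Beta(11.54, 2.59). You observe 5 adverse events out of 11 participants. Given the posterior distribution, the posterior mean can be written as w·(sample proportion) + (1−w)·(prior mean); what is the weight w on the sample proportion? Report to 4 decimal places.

The Beta prior is conjugate to a Binomial/Bernoulli likelihood; the update adds successes to α and failures to β.
Posterior mean = (α₀+k)/(α₀+β₀+n) = [n/(α₀+β₀+n)]·(k/n) + [(α₀+β₀)/(α₀+β₀+n)]·α₀/(α₀+β₀), so only n and the prior enter the weight.
The weight on the data is w = n/(α₀+β₀+n) = 11/(11.54+2.59+11) = 11/25.13 = 0.4377.

0.4377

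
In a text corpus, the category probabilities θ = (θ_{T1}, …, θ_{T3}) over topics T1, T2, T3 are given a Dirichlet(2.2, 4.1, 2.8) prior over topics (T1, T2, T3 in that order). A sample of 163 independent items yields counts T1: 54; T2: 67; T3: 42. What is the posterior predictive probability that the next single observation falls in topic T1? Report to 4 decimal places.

The Dirichlet prior is conjugate to the Multinomial likelihood: each posterior αⱼ = prior αⱼ + observed count nⱼ.
Posterior concentration: (56.2, 71.1, 44.8), total = 172.1.
P(next = T1 | data) = α_{T1}/Σα = 0.3266.

0.3266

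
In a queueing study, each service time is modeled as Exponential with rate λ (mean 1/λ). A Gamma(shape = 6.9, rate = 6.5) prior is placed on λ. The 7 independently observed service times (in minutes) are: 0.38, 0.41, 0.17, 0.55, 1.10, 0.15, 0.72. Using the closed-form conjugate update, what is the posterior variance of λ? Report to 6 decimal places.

With a Gamma(shape α, rate β) prior on the exponential rate λ, the posterior after n observations with total T = Σxᵢ is Gamma(α+n, β+T).
Sum of observations T = 3.48 minutes; n = 7.
Posterior: Gamma(6.9+7, 6.5+3.48) = Gamma(13.9, 9.98).
Var = α/β² = 0.139558.

0.139558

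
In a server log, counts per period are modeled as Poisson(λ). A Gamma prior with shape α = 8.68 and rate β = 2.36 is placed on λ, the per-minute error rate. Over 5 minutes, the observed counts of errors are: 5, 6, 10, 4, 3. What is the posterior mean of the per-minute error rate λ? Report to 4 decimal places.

With a Gamma(shape α, rate β) prior, the Poisson likelihood is conjugate: the posterior is Gamma(α + ΣXᵢ, β + n).
Sum of counts S = 28 over n = 5 minutes.
Posterior: Gamma(α+S, β+n) = Gamma(8.68+28, 2.36+5) = Gamma(36.68, 7.36).
Posterior mean = α/β = 36.68/7.36 = 4.9837.

4.9837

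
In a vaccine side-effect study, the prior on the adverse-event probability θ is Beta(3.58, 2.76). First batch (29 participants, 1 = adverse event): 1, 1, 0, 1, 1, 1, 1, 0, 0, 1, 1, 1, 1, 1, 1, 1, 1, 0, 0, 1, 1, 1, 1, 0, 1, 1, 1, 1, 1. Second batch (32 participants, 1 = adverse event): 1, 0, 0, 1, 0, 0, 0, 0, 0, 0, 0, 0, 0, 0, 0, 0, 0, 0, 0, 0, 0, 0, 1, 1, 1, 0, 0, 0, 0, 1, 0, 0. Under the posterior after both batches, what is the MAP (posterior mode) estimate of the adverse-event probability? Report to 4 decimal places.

The Beta prior is conjugate to a Binomial/Bernoulli likelihood; the update adds successes to α and failures to β.
After batch 1: Beta(3.58+23, 2.76+6) = Beta(26.58, 8.76).
After batch 2: Beta(26.58+6, 8.76+26) = Beta(32.58, 34.76).
Mode of Beta(a,b) for a,b>1 is (a−1)/(a+b−2) = 31.58/65.34 = 0.4833.

0.4833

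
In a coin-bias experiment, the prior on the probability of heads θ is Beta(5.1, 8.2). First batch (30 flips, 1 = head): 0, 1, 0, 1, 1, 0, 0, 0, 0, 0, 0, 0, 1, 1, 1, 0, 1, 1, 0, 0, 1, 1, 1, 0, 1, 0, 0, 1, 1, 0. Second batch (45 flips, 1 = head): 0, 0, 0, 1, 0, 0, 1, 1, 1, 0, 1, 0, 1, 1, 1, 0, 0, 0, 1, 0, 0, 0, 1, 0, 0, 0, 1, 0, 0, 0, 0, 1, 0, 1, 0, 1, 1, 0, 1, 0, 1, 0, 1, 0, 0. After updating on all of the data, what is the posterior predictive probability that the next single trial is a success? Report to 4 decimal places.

0.4202

The Beta prior is conjugate to a Binomial/Bernoulli likelihood; the update adds successes to α and failures to β.
After batch 1: Beta(5.1+14, 8.2+16) = Beta(19.1, 24.2).
After batch 2: Beta(19.1+18, 24.2+27) = Beta(37.1, 51.2).
For a single future Bernoulli trial, P(success | data) = α/(α+β) = 0.4202.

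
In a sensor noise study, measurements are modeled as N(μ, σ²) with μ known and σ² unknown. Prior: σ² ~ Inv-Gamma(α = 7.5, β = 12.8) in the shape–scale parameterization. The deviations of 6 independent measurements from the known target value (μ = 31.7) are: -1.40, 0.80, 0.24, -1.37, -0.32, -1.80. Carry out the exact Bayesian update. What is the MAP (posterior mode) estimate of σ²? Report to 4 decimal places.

1.4555

With known mean μ and an Inverse-Gamma(α, β) prior on σ², the Normal likelihood is conjugate: posterior is Inv-Gamma(α + n/2, β + Σ(xᵢ−μ)²/2).
Σ(xᵢ−μ)² = (-1.40)² + (0.80)² + (0.24)² + (-1.37)² + (-0.32)² + (-1.80)² = 7.8769.
Posterior: Inv-Gamma(7.5 + 6/2, 12.8 + 7.8769/2) = Inv-Gamma(10.50, 16.73845).
Mode = β/(α+1) = 16.73845/11.50 = 1.4555.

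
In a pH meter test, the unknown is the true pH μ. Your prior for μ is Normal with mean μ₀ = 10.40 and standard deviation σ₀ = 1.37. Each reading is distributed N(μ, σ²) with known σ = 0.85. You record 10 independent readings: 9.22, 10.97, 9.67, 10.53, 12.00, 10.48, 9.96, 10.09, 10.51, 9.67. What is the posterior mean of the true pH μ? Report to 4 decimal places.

For Normal data with known variance σ², a Normal(μ₀, σ₀²) prior on μ is conjugate. Posterior precision = 1/σ₀² + n/σ²; posterior mean is the precision-weighted average of μ₀ and x̄.
Σxᵢ = 9.22 + 10.97 + 9.67 + 10.53 + 12.00 + 10.48 + 9.96 + 10.09 + 10.51 + 9.67 = 103.1, so n·x̄ = 103.1.
σ₀² = 1.37² = 1.8769, σ² = 0.85² = 0.7225; σ² + n·σ₀² = 0.7225 + 10·1.8769 = 19.4915.
Posterior mean = (μ₀/σ₀² + n·x̄/σ²)/(1/σ₀² + n/σ²) = (σ²·μ₀ + σ₀²·n·x̄)/(σ² + n·σ₀²) = (0.7225·10.40 + 1.8769·103.1)/19.4915 = 201.02239/19.4915 = 10.3133.

10.3133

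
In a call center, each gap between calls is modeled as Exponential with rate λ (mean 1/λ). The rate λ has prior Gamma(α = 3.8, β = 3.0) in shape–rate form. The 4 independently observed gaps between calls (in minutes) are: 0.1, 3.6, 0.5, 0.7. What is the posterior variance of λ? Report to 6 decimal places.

With a Gamma(shape α, rate β) prior on the exponential rate λ, the posterior after n observations with total T = Σxᵢ is Gamma(α+n, β+T).
Sum of observations T = 4.9 minutes; n = 4.
Posterior: Gamma(3.8+4, 3.0+4.9) = Gamma(7.8, 7.9).
Var = α/β² = 0.124980.

0.124980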